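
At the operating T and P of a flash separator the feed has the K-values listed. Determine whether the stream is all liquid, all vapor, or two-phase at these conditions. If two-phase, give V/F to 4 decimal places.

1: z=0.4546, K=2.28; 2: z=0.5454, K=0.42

two-phase, V/F = 0.3577

ΣzᵢKᵢ = 1.2656; Σzᵢ/Kᵢ = 1.4980.
Both exceed 1, so a two-phase solution exists.
Newton–Raphson from ψ = 0.4:
  ψ = 0.4000: g = -0.02704, g' = -0.6369 → ψ = 0.3575
  ψ = 0.3575: g = 0.00011, g' = -0.6426 → ψ = 0.3577
Converged at ψ = 0.3577.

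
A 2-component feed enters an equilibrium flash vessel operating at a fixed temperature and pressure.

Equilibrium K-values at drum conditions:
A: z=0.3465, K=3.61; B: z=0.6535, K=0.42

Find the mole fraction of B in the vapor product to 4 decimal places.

Let ψ = V/F and solve Σ zᵢ(Kᵢ−1)/(1+ψ(Kᵢ−1)) = 0.
Check two-phase: ΣzᵢKᵢ = 1.5253 > 1 and Σzᵢ/Kᵢ = 1.6519 > 1, so g(0) = 0.5253 > 0 and g(1) = -0.6519 < 0.
Binary case is linear: z₁(K₁−1)(1+ψ(K₂−1)) + z₂(K₂−1)(1+ψ(K₁−1)) = 0
⇒ ψ = [z₁(K₁−1)+z₂(K₂−1)] / [−(K₁−1)(K₂−1)] = 0.52533/1.51380 = 0.3470
Compositions from xᵢ = zᵢ/(1+ψ(Kᵢ−1)), yᵢ = Kᵢxᵢ:
  A: x = 0.1818, y = 0.6564
  B: x = 0.8182, y = 0.3436

y_B = 0.3436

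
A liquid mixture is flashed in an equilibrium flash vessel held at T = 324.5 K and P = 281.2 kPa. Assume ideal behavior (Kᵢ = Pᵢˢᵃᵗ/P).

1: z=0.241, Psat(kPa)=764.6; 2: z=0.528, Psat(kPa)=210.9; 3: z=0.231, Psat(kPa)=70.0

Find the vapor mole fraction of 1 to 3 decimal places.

Raoult's law: Kᵢ = Pᵢˢᵃᵗ/P = Pᵢˢᵃᵗ/281.2.
  K_1 = 764.6/281.2 = 2.71906, K_2 = 210.9/281.2 = 0.75000, K_3 = 70.0/281.2 = 0.24893
Iterate (Newton) starting at ψ = 0.5:
  ψ = 0.500: g = -0.2059, g' = -0.583 → ψ = 0.147
  ψ = 0.147: g = -0.0013, g' = -0.654 → ψ = 0.145
Converged at ψ = 0.145.
Compositions from xᵢ = zᵢ/(1+ψ(Kᵢ−1)), yᵢ = Kᵢxᵢ:
  1: x = 0.193, y = 0.525
  2: x = 0.548, y = 0.411
  3: x = 0.259, y = 0.065

y_1 = 0.525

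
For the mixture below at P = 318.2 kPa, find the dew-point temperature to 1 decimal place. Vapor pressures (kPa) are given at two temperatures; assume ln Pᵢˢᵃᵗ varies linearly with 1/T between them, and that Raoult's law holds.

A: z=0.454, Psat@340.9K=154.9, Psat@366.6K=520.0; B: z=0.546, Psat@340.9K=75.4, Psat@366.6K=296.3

T = 363.6 K

Dew-point temperature: Σzᵢ·P/Pᵢˢᵃᵗ(T) = 1. Interpolate ln Pᵢˢᵃᵗ = aᵢ + bᵢ/T.
  T = 340.9 K: ΣzᵢP/Pᵢˢᵃᵗ = 3.2368
  T = 366.6 K: ΣzᵢP/Pᵢˢᵃᵗ = 0.8642
  T = 353.8 K: ΣzᵢP/Pᵢˢᵃᵗ = 1.6276
  T = 360.2 K: ΣzᵢP/Pᵢˢᵃᵗ = 1.1791
  T = 363.4 K: ΣzᵢP/Pᵢˢᵃᵗ = 1.0080
  T = 365.0 K: ΣzᵢP/Pᵢˢᵃᵗ = 0.9330
Interpolating between 363.4 K and 365.0 K gives T ≈ 363.6 K.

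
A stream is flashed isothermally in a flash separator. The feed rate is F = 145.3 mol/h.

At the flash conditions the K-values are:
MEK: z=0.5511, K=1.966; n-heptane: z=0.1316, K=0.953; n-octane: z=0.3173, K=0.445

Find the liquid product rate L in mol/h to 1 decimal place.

Newton–Raphson from ψ = 0.52:
  ψ = 0.5200: g = 0.10048, g' = -0.4213 → ψ = 0.7585
  ψ = 0.7585: g = -0.00330, g' = -0.4631 → ψ = 0.7514
Converged at ψ = 0.7514.
Then V = ψ·F = 0.7514·145.3 = 109.2 mol/h and L = F − V = 36.1 mol/h.

L = 36.1 mol/h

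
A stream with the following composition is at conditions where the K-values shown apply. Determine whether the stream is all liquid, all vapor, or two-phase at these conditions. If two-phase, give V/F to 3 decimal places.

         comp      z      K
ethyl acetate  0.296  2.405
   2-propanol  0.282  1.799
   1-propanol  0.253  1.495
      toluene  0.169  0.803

all vapor

ΣzᵢKᵢ = 1.733; Σzᵢ/Kᵢ = 0.660.
Since Σzᵢ/Kᵢ < 1 the mixture is above its dew point — single vapor phase.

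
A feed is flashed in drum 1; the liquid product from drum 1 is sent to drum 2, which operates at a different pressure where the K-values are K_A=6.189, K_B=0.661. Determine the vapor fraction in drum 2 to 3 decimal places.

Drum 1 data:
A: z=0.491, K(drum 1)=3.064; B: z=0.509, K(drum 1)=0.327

Drum 1:
Let ψ₁ = V/F and solve Σ zᵢ(Kᵢ−1)/(1+ψ₁(Kᵢ−1)) = 0.
Check two-phase: ΣzᵢKᵢ = 1.671 > 1 and Σzᵢ/Kᵢ = 1.717 > 1, so g(0) = 0.671 > 0 and g(1) = -0.717 < 0.
Iterate (Newton) starting at ψ₁ = 0.5:
  ψ₁ = 0.500: g = -0.0176, g' = -1.030 → ψ₁ = 0.483
Converged at ψ₁ = 0.483.
Drum-1 compositions:
  A: x = 0.246, y = 0.753
  B: x = 0.754, y = 0.247
Drum-2 feed = drum-1 liquid: z₂ = (0.2459, 0.7541).
Drum 2:
Let ψ₂ = V/F and solve Σ zᵢ(Kᵢ−1)/(1+ψ₂(Kᵢ−1)) = 0.
g(0) = ΣzᵢKᵢ − 1 = 1.020 and g(1) = 1 − Σzᵢ/Kᵢ = -0.181, so a root lies in (0, 1).
Binary case is linear: z₁(K₁−1)(1+ψ₂(K₂−1)) + z₂(K₂−1)(1+ψ₂(K₁−1)) = 0
⇒ ψ₂ = [z₁(K₁−1)+z₂(K₂−1)] / [−(K₁−1)(K₂−1)] = 1.0203/1.7591 = 0.580
  A: x = 0.061, y = 0.380
  B: x = 0.939, y = 0.620

V/F (drum 2) = 0.580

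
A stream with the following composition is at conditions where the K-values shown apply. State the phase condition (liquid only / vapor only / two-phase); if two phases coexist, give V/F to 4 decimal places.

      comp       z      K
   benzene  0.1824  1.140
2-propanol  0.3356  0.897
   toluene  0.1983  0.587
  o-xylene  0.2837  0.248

liquid only

ΣzᵢKᵢ = 0.6957; Σzᵢ/Kᵢ = 2.0159.
Since ΣzᵢKᵢ < 1 the mixture is below its bubble point — single liquid phase.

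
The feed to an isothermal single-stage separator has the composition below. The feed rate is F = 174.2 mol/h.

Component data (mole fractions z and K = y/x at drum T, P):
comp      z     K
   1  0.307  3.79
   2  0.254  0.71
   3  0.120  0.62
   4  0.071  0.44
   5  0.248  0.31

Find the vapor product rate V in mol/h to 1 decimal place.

Rachford–Rice: g(ψ) = Σ zᵢ(Kᵢ−1)/(1+ψ(Kᵢ−1)) = 0.
Check two-phase: ΣzᵢKᵢ = 1.526 > 1 and Σzᵢ/Kᵢ = 1.594 > 1, so g(0) = 0.526 > 0 and g(1) = -0.594 < 0.
Iterate (Newton) starting at ψ = 0.56:
  ψ = 0.560: g = -0.1484, g' = -0.783 → ψ = 0.371
  ψ = 0.371: g = 0.0055, g' = -0.877 → ψ = 0.377
Converged at ψ = 0.377.
Then V = ψ·F = 0.3768·174.2 = 65.6 mol/h and L = F − V = 108.6 mol/h.

V = 65.6 mol/h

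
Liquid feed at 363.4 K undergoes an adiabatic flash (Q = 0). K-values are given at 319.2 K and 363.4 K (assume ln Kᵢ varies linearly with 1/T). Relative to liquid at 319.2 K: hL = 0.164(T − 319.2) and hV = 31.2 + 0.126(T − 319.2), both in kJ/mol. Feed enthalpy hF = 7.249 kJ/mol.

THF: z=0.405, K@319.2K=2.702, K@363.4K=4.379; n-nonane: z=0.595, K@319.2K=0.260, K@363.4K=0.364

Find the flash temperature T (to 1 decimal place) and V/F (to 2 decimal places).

Adiabatic flash: solve Rachford–Rice at each trial T, then check hF = ψ·hV(T) + (1−ψ)·hL(T).
  T = 319.2 K: K = (2.702, 0.260), RR gives ψ = 0.198, H_out = 6.169 kJ/mol
  T = 363.4 K: K = (4.379, 0.364), RR gives ψ = 0.461, H_out = 20.849 kJ/mol
  T = 341.3 K: K = (3.494, 0.311), RR gives ψ = 0.349, H_out = 14.227 kJ/mol
  T = 330.2 K: K = (3.084, 0.285), RR gives ψ = 0.281, H_out = 10.454 kJ/mol
  T = 324.7 K: K = (2.890, 0.272), RR gives ψ = 0.242, H_out = 8.397 kJ/mol
  T = 321.9 K: K = (2.793, 0.266), RR gives ψ = 0.220, H_out = 7.287 kJ/mol
  T = 320.5 K: K = (2.746, 0.263), RR gives ψ = 0.209, H_out = 6.713 kJ/mol
Linear interpolation between T = 320.5 (H_out = 6.713) and T = 321.9 (H_out = 7.287) on hF = 7.249 gives T ≈ 321.8 K, at which ψ = 0.22.

T = 321.8 K, V/F = 0.22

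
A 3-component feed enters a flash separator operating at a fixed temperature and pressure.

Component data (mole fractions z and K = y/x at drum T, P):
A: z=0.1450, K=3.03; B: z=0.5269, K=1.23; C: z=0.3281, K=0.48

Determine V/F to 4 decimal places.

V/F = 0.5734

Rachford–Rice: g(V/F) = Σ zᵢ(Kᵢ−1)/(1+V/F(Kᵢ−1)) = 0.
Feasibility: ΣzᵢKᵢ = 1.2449, Σzᵢ/Kᵢ = 1.1598 — both > 1, two phases present.
Iterate (Newton) starting at V/F = 0.68:
  V/F = 0.6800: g = -0.03549, g' = -0.3386 → V/F = 0.5752
  V/F = 0.5752: g = -0.00060, g' = -0.3295 → V/F = 0.5734
Converged at V/F = 0.5734.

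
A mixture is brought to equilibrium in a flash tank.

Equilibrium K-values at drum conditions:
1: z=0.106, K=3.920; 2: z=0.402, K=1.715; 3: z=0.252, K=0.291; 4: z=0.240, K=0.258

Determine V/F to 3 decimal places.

Newton–Raphson from V/F = 0.5:
  V/F = 0.500: g = -0.2224, g' = -0.899 → V/F = 0.253
  V/F = 0.253: g = -0.0152, g' = -0.835 → V/F = 0.234
Converged at V/F = 0.234.

V/F = 0.234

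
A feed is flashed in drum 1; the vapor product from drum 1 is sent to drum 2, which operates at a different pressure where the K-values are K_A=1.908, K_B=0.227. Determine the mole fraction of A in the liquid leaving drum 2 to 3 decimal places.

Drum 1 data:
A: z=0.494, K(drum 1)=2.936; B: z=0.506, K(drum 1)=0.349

x_A (drum 2) = 0.460

Drum 1:
Material balance + equilibrium reduce to Σ zᵢ(Kᵢ−1)/(1+ψ₁(Kᵢ−1)) = 0.
Check two-phase: ΣzᵢKᵢ = 1.627 > 1 and Σzᵢ/Kᵢ = 1.618 > 1, so g(0) = 0.627 > 0 and g(1) = -0.618 < 0.
Binary case is linear: z₁(K₁−1)(1+ψ₁(K₂−1)) + z₂(K₂−1)(1+ψ₁(K₁−1)) = 0
⇒ ψ₁ = [z₁(K₁−1)+z₂(K₂−1)] / [−(K₁−1)(K₂−1)] = 0.6270/1.2603 = 0.497
Drum-1 compositions:
  A: x = 0.252, y = 0.739
  B: x = 0.748, y = 0.261
Drum-2 feed = drum-1 vapor: z₂ = (0.7388, 0.2612).
Drum 2:
Iterate (Newton) starting at ψ₂ = 0.56:
  ψ₂ = 0.560: g = 0.0887, g' = -0.753 → ψ₂ = 0.678
  ψ₂ = 0.678: g = -0.0089, g' = -0.922 → ψ₂ = 0.668
Converged at ψ₂ = 0.668.
  A: x = 0.460, y = 0.877
  B: x = 0.540, y = 0.123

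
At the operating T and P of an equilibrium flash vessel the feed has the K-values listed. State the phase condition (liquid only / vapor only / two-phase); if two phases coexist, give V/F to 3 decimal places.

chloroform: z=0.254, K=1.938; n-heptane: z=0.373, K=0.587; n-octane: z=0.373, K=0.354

liquid only

ΣzᵢKᵢ = 0.843; Σzᵢ/Kᵢ = 1.820.
Since ΣzᵢKᵢ < 1 the mixture is below its bubble point — single liquid phase.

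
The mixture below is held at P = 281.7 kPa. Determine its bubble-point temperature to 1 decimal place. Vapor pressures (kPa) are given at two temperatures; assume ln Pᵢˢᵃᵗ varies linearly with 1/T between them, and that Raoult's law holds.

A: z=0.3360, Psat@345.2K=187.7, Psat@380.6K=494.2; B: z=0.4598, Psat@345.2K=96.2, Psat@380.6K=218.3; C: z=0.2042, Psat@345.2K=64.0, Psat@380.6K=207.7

T = 376.9 K

Bubble-point temperature: ΣzᵢPᵢˢᵃᵗ(T) = P. Interpolate ln Pᵢˢᵃᵗ = aᵢ + bᵢ/T.
  T = 345.2 K: ΣzᵢPᵢˢᵃᵗ = 120.37 kPa
  T = 380.6 K: ΣzᵢPᵢˢᵃᵗ = 308.84 kPa
  T = 362.9 K: ΣzᵢPᵢˢᵃᵗ = 196.99 kPa
  T = 371.8 K: ΣzᵢPᵢˢᵃᵗ = 248.20 kPa
  T = 376.2 K: ΣzᵢPᵢˢᵃᵗ = 277.20 kPa
  T = 378.4 K: ΣzᵢPᵢˢᵃᵗ = 292.67 kPa
  T = 377.3 K: ΣzᵢPᵢˢᵃᵗ = 284.85 kPa
  T = 376.8 K: ΣzᵢPᵢˢᵃᵗ = 281.35 kPa
Interpolating between 376.8 K and 377.3 K gives T ≈ 376.9 K.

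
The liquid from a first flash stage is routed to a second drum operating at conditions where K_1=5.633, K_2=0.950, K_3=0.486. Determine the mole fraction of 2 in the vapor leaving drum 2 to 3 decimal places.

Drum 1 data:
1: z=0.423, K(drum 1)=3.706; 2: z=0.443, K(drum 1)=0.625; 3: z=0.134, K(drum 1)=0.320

y_2 (drum 2) = 0.584

Drum 1:
Let ψ₁ = V/F and solve Σ zᵢ(Kᵢ−1)/(1+ψ₁(Kᵢ−1)) = 0.
Check two-phase: ΣzᵢKᵢ = 1.887 > 1 and Σzᵢ/Kᵢ = 1.242 > 1, so g(0) = 0.887 > 0 and g(1) = -0.242 < 0.
Newton–Raphson from ψ₁ = 0.5:
  ψ₁ = 0.500: g = 0.1439, g' = -0.796 → ψ₁ = 0.681
  ψ₁ = 0.681: g = 0.0100, g' = -0.711 → ψ₁ = 0.695
Converged at ψ₁ = 0.695.
Drum-1 compositions:
  1: x = 0.147, y = 0.544
  2: x = 0.599, y = 0.374
  3: x = 0.254, y = 0.081
Drum-2 feed = drum-1 liquid: z₂ = (0.1469, 0.5991, 0.2540).
Drum 2:
Rachford–Rice: g(ψ₂) = Σ zᵢ(Kᵢ−1)/(1+ψ₂(Kᵢ−1)) = 0.
g(0) = ΣzᵢKᵢ − 1 = 0.520 and g(1) = 1 − Σzᵢ/Kᵢ = -0.179, so a root lies in (0, 1).
Iterate (Newton) starting at ψ₂ = 0.42:
  ψ₂ = 0.420: g = 0.0339, g' = -0.474 → ψ₂ = 0.491
  ψ₂ = 0.491: g = 0.0022, g' = -0.415 → ψ₂ = 0.497
Converged at ψ₂ = 0.497.
  1: x = 0.044, y = 0.251
  2: x = 0.614, y = 0.584
  3: x = 0.341, y = 0.166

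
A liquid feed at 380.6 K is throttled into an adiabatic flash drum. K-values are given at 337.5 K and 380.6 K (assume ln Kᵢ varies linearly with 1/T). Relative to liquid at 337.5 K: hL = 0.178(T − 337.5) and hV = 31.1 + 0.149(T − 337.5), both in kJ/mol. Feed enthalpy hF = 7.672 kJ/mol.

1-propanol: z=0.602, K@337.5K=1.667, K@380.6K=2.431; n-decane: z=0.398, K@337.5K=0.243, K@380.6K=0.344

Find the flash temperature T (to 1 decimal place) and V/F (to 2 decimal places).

Adiabatic flash: solve Rachford–Rice at each trial T, then check hF = ψ·hV(T) + (1−ψ)·hL(T).
  T = 337.5 K: K = (1.667, 0.243), RR gives ψ = 0.199, H_out = 6.175 kJ/mol
  T = 380.6 K: K = (2.431, 0.344), RR gives ψ = 0.640, H_out = 26.763 kJ/mol
  T = 359.1 K: K = (2.037, 0.292), RR gives ψ = 0.467, H_out = 18.069 kJ/mol
  T = 348.3 K: K = (1.848, 0.267), RR gives ψ = 0.352, H_out = 12.774 kJ/mol
  T = 342.9 K: K = (1.757, 0.255), RR gives ψ = 0.282, H_out = 9.693 kJ/mol
  T = 340.2 K: K = (1.712, 0.249), RR gives ψ = 0.242, H_out = 7.998 kJ/mol
  T = 338.9 K: K = (1.690, 0.246), RR gives ψ = 0.222, H_out = 7.138 kJ/mol
Linear interpolation between T = 338.9 (H_out = 7.138) and T = 340.2 (H_out = 7.998) on hF = 7.672 gives T ≈ 339.7 K, at which ψ = 0.23.

T = 339.7 K, V/F = 0.23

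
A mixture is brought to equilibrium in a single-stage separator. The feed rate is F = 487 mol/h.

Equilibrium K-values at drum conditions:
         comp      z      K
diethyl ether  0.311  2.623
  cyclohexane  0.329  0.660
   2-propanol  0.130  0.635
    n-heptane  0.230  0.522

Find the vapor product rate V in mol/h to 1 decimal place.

V = 179.1 mol/h

Rachford–Rice: g(ψ) = Σ zᵢ(Kᵢ−1)/(1+ψ(Kᵢ−1)) = 0.
g(0) = ΣzᵢKᵢ − 1 = 0.236 and g(1) = 1 − Σzᵢ/Kᵢ = -0.262, so a root lies in (0, 1).
Newton–Raphson from ψ = 0.53:
  ψ = 0.530: g = -0.0712, g' = -0.414 → ψ = 0.358
  ψ = 0.358: g = 0.0046, g' = -0.476 → ψ = 0.368
Converged at ψ = 0.368.
Then V = ψ·F = 0.3679·487 = 179.1 mol/h and L = F − V = 307.9 mol/h.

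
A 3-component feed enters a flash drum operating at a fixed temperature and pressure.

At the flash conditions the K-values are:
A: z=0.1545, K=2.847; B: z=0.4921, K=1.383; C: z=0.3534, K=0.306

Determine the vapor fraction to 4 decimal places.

ψ = 0.3784

Iterate (Newton) starting at ψ = 0.5:
  ψ = 0.5000: g = -0.06905, g' = -0.5925 → ψ = 0.3835
  ψ = 0.3835: g = -0.00280, g' = -0.5515 → ψ = 0.3784
Converged at ψ = 0.3784.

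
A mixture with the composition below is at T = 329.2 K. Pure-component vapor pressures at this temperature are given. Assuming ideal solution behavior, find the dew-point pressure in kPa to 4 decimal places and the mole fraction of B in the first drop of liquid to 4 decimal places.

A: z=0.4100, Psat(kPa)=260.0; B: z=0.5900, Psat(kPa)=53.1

Pdew = 78.8144 kPa, x_B = 0.8757

At the dew point ψ → 1, so Σzᵢ/Kᵢ = 1 with Kᵢ = Pᵢˢᵃᵗ/P ⇒ 1/P = Σzᵢ/Pᵢˢᵃᵗ.
1/P = 0.4100/260.0 + 0.5900/53.1 = 0.0126880 ⇒ P = 78.8144 kPa
xᵢ = zᵢP/Pᵢˢᵃᵗ ⇒ x_B = 0.5900·78.8144/53.1 = 0.8757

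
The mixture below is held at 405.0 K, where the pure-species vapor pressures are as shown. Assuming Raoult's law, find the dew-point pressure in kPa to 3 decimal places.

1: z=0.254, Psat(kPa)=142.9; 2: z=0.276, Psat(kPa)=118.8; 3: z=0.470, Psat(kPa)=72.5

At the dew point ψ → 1, so Σzᵢ/Kᵢ = 1 with Kᵢ = Pᵢˢᵃᵗ/P ⇒ 1/P = Σzᵢ/Pᵢˢᵃᵗ.
1/P = 0.254/142.9 + 0.276/118.8 + 0.470/72.5 = 0.010583 ⇒ P = 94.487 kPa

Pdew = 94.487 kPa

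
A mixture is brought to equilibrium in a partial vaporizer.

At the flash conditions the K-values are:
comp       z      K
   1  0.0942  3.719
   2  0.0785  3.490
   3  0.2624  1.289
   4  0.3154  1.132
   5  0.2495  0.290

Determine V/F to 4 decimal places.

Material balance + equilibrium reduce to Σ zᵢ(Kᵢ−1)/(1+V/F(Kᵢ−1)) = 0.
g(0) = ΣzᵢKᵢ − 1 = 0.3919 and g(1) = 1 − Σzᵢ/Kᵢ = -0.3904, so a root lies in (0, 1).
Newton–Raphson from V/F = 0.65:
  V/F = 0.6500: g = -0.05957, g' = -0.6158 → V/F = 0.5533
  V/F = 0.5533: g = -0.00308, g' = -0.5594 → V/F = 0.5477
Converged at V/F = 0.5477.

V/F = 0.5477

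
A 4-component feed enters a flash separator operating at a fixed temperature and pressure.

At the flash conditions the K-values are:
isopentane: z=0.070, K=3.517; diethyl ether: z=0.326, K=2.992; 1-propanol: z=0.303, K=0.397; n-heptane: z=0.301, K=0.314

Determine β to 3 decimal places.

Material balance + equilibrium reduce to Σ zᵢ(Kᵢ−1)/(1+β(Kᵢ−1)) = 0.
Check two-phase: ΣzᵢKᵢ = 1.436 > 1 and Σzᵢ/Kᵢ = 1.851 > 1, so g(0) = 0.436 > 0 and g(1) = -0.851 < 0.
Newton iteration, β⁰ = 0.45:
  β = 0.450: g = -0.1244, g' = -0.961 → β = 0.321
  β = 0.321: g = 0.0026, g' = -1.020 → β = 0.323
Converged at β = 0.323.

β = 0.323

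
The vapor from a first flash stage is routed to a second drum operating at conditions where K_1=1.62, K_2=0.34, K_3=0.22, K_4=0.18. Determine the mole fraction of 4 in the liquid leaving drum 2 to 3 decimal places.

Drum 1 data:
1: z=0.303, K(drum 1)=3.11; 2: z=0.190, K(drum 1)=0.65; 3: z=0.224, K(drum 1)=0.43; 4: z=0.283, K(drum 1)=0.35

Drum 1:
Let ψ₁ = V/F and solve Σ zᵢ(Kᵢ−1)/(1+ψ₁(Kᵢ−1)) = 0.
Check two-phase: ΣzᵢKᵢ = 1.261 > 1 and Σzᵢ/Kᵢ = 1.719 > 1, so g(0) = 0.261 > 0 and g(1) = -0.719 < 0.
Newton iteration, ψ₁⁰ = 0.44:
  ψ₁ = 0.440: g = -0.1751, g' = -0.759 → ψ₁ = 0.209
  ψ₁ = 0.209: g = 0.0137, g' = -0.930 → ψ₁ = 0.224
Converged at ψ₁ = 0.224.
Drum-1 compositions:
  1: x = 0.206, y = 0.640
  2: x = 0.206, y = 0.134
  3: x = 0.257, y = 0.110
  4: x = 0.331, y = 0.116
Drum-2 feed = drum-1 vapor: z₂ = (0.6396, 0.1340, 0.1104, 0.1160).
Drum 2:
Let ψ₂ = V/F and solve Σ zᵢ(Kᵢ−1)/(1+ψ₂(Kᵢ−1)) = 0.
g(0) = ΣzᵢKᵢ − 1 = 0.127 and g(1) = 1 − Σzᵢ/Kᵢ = -0.935, so a root lies in (0, 1).
Iterate (Newton) starting at ψ₂ = 0.5:
  ψ₂ = 0.500: g = -0.1317, g' = -0.678 → ψ₂ = 0.306
  ψ₂ = 0.306: g = -0.0175, g' = -0.520 → ψ₂ = 0.272
Converged at ψ₂ = 0.272.
  1: x = 0.547, y = 0.887
  2: x = 0.163, y = 0.056
  3: x = 0.140, y = 0.031
  4: x = 0.149, y = 0.027

x_4 (drum 2) = 0.149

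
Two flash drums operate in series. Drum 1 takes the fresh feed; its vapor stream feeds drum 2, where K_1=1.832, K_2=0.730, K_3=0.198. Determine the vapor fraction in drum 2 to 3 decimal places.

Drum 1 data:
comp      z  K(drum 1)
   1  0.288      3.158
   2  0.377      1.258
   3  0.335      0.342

Drum 1:
Let ψ₁ = V/F and solve Σ zᵢ(Kᵢ−1)/(1+ψ₁(Kᵢ−1)) = 0.
g(0) = ΣzᵢKᵢ − 1 = 0.498 and g(1) = 1 − Σzᵢ/Kᵢ = -0.370, so a root lies in (0, 1).
Iterate (Newton) starting at ψ₁ = 0.59:
  ψ₁ = 0.590: g = -0.0025, g' = -0.666 → ψ₁ = 0.586
Converged at ψ₁ = 0.586.
Drum-1 compositions:
  1: x = 0.127, y = 0.402
  2: x = 0.327, y = 0.412
  3: x = 0.545, y = 0.187
Drum-2 feed = drum-1 vapor: z₂ = (0.4015, 0.4120, 0.1865).
Drum 2:
Material balance + equilibrium reduce to Σ zᵢ(Kᵢ−1)/(1+ψ₂(Kᵢ−1)) = 0.
Check two-phase: ΣzᵢKᵢ = 1.073 > 1 and Σzᵢ/Kᵢ = 1.726 > 1, so g(0) = 0.073 > 0 and g(1) = -0.726 < 0.
Newton iteration, ψ₂⁰ = 0.44:
  ψ₂ = 0.440: g = -0.1128, g' = -0.474 → ψ₂ = 0.202
  ψ₂ = 0.202: g = -0.0101, g' = -0.408 → ψ₂ = 0.177
Converged at ψ₂ = 0.177.
  1: x = 0.350, y = 0.641
  2: x = 0.433, y = 0.316
  3: x = 0.217, y = 0.043

V/F (drum 2) = 0.177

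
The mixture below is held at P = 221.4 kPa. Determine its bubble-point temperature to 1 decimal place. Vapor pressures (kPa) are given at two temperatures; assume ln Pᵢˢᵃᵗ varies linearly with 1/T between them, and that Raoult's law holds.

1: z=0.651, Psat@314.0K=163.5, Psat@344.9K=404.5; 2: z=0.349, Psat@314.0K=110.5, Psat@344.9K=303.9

T = 327.3 K

Bubble-point temperature: ΣzᵢPᵢˢᵃᵗ(T) = P. Interpolate ln Pᵢˢᵃᵗ = aᵢ + bᵢ/T.
  T = 314.0 K: ΣzᵢPᵢˢᵃᵗ = 145.00 kPa
  T = 344.9 K: ΣzᵢPᵢˢᵃᵗ = 369.39 kPa
  T = 329.4 K: ΣzᵢPᵢˢᵃᵗ = 236.14 kPa
  T = 321.7 K: ΣzᵢPᵢˢᵃᵗ = 186.11 kPa
  T = 325.5 K: ΣzᵢPᵢˢᵃᵗ = 209.61 kPa
  T = 327.4 K: ΣzᵢPᵢˢᵃᵗ = 222.22 kPa
Interpolating between 325.5 K and 327.4 K gives T ≈ 327.3 K.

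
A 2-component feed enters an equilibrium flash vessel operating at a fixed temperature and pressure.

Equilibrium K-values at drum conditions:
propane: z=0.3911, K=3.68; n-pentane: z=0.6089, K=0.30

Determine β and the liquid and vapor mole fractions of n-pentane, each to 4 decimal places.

Material balance + equilibrium reduce to Σ zᵢ(Kᵢ−1)/(1+β(Kᵢ−1)) = 0.
g(0) = ΣzᵢKᵢ − 1 = 0.6219 and g(1) = 1 − Σzᵢ/Kᵢ = -1.1359, so a root lies in (0, 1).
Binary case is linear: z₁(K₁−1)(1+β(K₂−1)) + z₂(K₂−1)(1+β(K₁−1)) = 0
⇒ β = [z₁(K₁−1)+z₂(K₂−1)] / [−(K₁−1)(K₂−1)] = 0.62192/1.87600 = 0.3315
Compositions from xᵢ = zᵢ/(1+β(Kᵢ−1)), yᵢ = Kᵢxᵢ:
  propane: x = 0.2071, y = 0.7621
  n-pentane: x = 0.7929, y = 0.2379

β = 0.3315, x_n-pentane = 0.7929, y_n-pentane = 0.2379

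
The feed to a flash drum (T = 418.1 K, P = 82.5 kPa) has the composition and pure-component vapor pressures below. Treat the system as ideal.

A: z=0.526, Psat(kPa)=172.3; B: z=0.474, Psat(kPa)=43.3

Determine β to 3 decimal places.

β = 0.672

Raoult's law: Kᵢ = Pᵢˢᵃᵗ/P = Pᵢˢᵃᵗ/82.5.
  K_A = 172.3/82.5 = 2.08848, K_B = 43.3/82.5 = 0.52485
Let β = V/F and solve Σ zᵢ(Kᵢ−1)/(1+β(Kᵢ−1)) = 0.
Feasibility: ΣzᵢKᵢ = 1.347, Σzᵢ/Kᵢ = 1.155 — both > 1, two phases present.
Iterate (Newton) starting at β = 0.5:
  β = 0.500: g = 0.0754, g' = -0.445 → β = 0.669
  β = 0.669: g = 0.0010, g' = -0.439 → β = 0.672
Converged at β = 0.672.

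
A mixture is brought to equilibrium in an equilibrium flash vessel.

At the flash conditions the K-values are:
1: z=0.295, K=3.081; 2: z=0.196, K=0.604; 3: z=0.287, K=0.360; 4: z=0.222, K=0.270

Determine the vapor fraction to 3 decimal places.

Rachford–Rice: g(ψ) = Σ zᵢ(Kᵢ−1)/(1+ψ(Kᵢ−1)) = 0.
Check two-phase: ΣzᵢKᵢ = 1.191 > 1 and Σzᵢ/Kᵢ = 2.040 > 1, so g(0) = 0.191 > 0 and g(1) = -1.040 < 0.
Newton–Raphson from ψ = 0.47:
  ψ = 0.470: g = -0.2944, g' = -0.888 → ψ = 0.138
  ψ = 0.138: g = 0.0128, g' = -1.093 → ψ = 0.150
Converged at ψ = 0.150.

ψ = 0.150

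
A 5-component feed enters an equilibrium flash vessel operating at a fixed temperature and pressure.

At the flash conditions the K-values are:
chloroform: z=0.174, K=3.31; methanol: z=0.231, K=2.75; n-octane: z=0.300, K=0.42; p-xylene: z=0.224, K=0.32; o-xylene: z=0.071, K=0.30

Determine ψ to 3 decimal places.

Iterate (Newton) starting at ψ = 0.5:
  ψ = 0.500: g = -0.1502, g' = -0.921 → ψ = 0.337
  ψ = 0.337: g = 0.0014, g' = -0.963 → ψ = 0.338
Converged at ψ = 0.338.

ψ = 0.338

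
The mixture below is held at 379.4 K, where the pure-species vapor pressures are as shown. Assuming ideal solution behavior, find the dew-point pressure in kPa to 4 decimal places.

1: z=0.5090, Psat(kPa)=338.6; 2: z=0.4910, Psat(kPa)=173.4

At the dew point ψ → 1, so Σzᵢ/Kᵢ = 1 with Kᵢ = Pᵢˢᵃᵗ/P ⇒ 1/P = Σzᵢ/Pᵢˢᵃᵗ.
1/P = 0.5090/338.6 + 0.4910/173.4 = 0.0043349 ⇒ P = 230.6884 kPa

Pdew = 230.6884 kPa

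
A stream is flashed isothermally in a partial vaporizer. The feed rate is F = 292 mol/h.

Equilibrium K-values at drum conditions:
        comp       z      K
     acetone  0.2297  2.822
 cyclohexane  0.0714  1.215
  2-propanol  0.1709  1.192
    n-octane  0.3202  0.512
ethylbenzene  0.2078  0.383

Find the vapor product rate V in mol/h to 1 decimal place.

V = 75.0 mol/h

Rachford–Rice: g(β) = Σ zᵢ(Kᵢ−1)/(1+β(Kᵢ−1)) = 0.
Check two-phase: ΣzᵢKᵢ = 1.1822 > 1 and Σzᵢ/Kᵢ = 1.4515 > 1, so g(0) = 0.1822 > 0 and g(1) = -0.4515 < 0.
Newton iteration, β⁰ = 0.56:
  β = 0.5600: g = -0.16044, g' = -0.5237 → β = 0.2536
  β = 0.2536: g = 0.00176, g' = -0.5759 → β = 0.2567
Converged at β = 0.2567.
Then V = β·F = 0.2567·292 = 75.0 mol/h and L = F − V = 217.0 mol/h.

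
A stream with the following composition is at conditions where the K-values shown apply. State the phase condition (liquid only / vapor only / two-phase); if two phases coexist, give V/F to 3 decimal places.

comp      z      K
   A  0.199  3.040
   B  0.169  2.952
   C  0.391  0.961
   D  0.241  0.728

vapor only

ΣzᵢKᵢ = 1.655; Σzᵢ/Kᵢ = 0.861.
Since Σzᵢ/Kᵢ < 1 the mixture is above its dew point — single vapor phase.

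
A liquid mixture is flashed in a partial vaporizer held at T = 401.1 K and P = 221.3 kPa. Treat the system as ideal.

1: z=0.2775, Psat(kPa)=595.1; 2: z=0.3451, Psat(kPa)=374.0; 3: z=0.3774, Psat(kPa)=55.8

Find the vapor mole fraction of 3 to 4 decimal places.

y_3 = 0.1479

Raoult's law: Kᵢ = Pᵢˢᵃᵗ/P = Pᵢˢᵃᵗ/221.3.
  K_1 = 595.1/221.3 = 2.689110, K_2 = 374.0/221.3 = 1.690014, K_3 = 55.8/221.3 = 0.252146
Iterate (Newton) starting at ψ = 0.47:
  ψ = 0.4700: g = 0.00589, g' = -0.8416 → ψ = 0.4770
Converged at ψ = 0.4770.
Compositions from xᵢ = zᵢ/(1+ψ(Kᵢ−1)), yᵢ = Kᵢxᵢ:
  1: x = 0.1537, y = 0.4133
  2: x = 0.2596, y = 0.4388
  3: x = 0.5867, y = 0.1479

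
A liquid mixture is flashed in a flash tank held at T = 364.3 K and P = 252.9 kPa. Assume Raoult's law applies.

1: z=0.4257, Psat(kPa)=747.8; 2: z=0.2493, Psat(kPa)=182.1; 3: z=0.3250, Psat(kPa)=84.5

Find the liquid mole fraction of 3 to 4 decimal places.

Raoult's law: Kᵢ = Pᵢˢᵃᵗ/P = Pᵢˢᵃᵗ/252.9.
  K_1 = 747.8/252.9 = 2.956900, K_2 = 182.1/252.9 = 0.720047, K_3 = 84.5/252.9 = 0.334124
Newton–Raphson from ψ = 0.38:
  ψ = 0.3800: g = 0.10995, g' = -0.8189 → ψ = 0.5143
  ψ = 0.5143: g = 0.00457, g' = -0.7649 → ψ = 0.5202
Converged at ψ = 0.5202.
Compositions from xᵢ = zᵢ/(1+ψ(Kᵢ−1)), yᵢ = Kᵢxᵢ:
  1: x = 0.2109, y = 0.6237
  2: x = 0.2918, y = 0.2101
  3: x = 0.4973, y = 0.1661

x_3 = 0.4973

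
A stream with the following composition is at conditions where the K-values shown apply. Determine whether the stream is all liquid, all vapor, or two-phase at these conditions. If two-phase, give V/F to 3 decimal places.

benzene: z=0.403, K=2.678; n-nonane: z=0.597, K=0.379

two-phase, V/F = 0.293

ΣzᵢKᵢ = 1.305; Σzᵢ/Kᵢ = 1.726.
Both exceed 1, so a two-phase solution exists.
Material balance + equilibrium reduce to Σ zᵢ(Kᵢ−1)/(1+ψ(Kᵢ−1)) = 0.
Binary case is linear: z₁(K₁−1)(1+ψ(K₂−1)) + z₂(K₂−1)(1+ψ(K₁−1)) = 0
⇒ ψ = [z₁(K₁−1)+z₂(K₂−1)] / [−(K₁−1)(K₂−1)] = 0.3055/1.0420 = 0.293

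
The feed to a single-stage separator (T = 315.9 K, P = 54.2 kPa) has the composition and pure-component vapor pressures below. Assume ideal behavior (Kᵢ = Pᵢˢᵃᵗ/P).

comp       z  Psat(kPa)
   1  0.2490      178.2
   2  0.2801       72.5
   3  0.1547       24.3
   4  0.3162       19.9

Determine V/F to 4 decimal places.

V/F = 0.4049

Raoult's law: Kᵢ = Pᵢˢᵃᵗ/P = Pᵢˢᵃᵗ/54.2.
  K_1 = 178.2/54.2 = 3.287823, K_2 = 72.5/54.2 = 1.337638, K_3 = 24.3/54.2 = 0.448339, K_4 = 19.9/54.2 = 0.367159
Rachford–Rice: g(V/F) = Σ zᵢ(Kᵢ−1)/(1+V/F(Kᵢ−1)) = 0.
g(0) = ΣzᵢKᵢ − 1 = 0.3788 and g(1) = 1 − Σzᵢ/Kᵢ = -0.4914, so a root lies in (0, 1).
Newton–Raphson from V/F = 0.5:
  V/F = 0.5000: g = -0.06395, g' = -0.6677 → V/F = 0.4042
  V/F = 0.4042: g = 0.00046, g' = -0.6831 → V/F = 0.4049
Converged at V/F = 0.4049.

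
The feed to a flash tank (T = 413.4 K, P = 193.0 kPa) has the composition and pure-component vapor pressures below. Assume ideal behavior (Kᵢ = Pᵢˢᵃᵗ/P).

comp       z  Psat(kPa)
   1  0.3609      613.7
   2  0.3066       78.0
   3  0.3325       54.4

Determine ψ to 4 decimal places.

Raoult's law: Kᵢ = Pᵢˢᵃᵗ/P = Pᵢˢᵃᵗ/193.0.
  K_1 = 613.7/193.0 = 3.179793, K_2 = 78.0/193.0 = 0.404145, K_3 = 54.4/193.0 = 0.281865
Rachford–Rice: g(ψ) = Σ zᵢ(Kᵢ−1)/(1+ψ(Kᵢ−1)) = 0.
Check two-phase: ΣzᵢKᵢ = 1.3652 > 1 and Σzᵢ/Kᵢ = 2.0518 > 1, so g(0) = 0.3652 > 0 and g(1) = -1.0518 < 0.
Newton iteration, ψ⁰ = 0.61:
  ψ = 0.6100: g = -0.37425, g' = -1.1277 → ψ = 0.2781
  ψ = 0.2781: g = -0.02758, g' = -1.0888 → ψ = 0.2528
  ψ = 0.2528: g = 0.00038, g' = -1.1197 → ψ = 0.2531
Converged at ψ = 0.2531.

ψ = 0.2531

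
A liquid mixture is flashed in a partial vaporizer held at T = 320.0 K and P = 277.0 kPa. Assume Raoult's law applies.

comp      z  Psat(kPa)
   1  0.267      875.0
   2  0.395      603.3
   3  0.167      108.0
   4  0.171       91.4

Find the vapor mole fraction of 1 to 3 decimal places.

y_1 = 0.308

Raoult's law: Kᵢ = Pᵢˢᵃᵗ/P = Pᵢˢᵃᵗ/277.0.
  K_1 = 875.0/277.0 = 3.15884, K_2 = 603.3/277.0 = 2.17798, K_3 = 108.0/277.0 = 0.38989, K_4 = 91.4/277.0 = 0.32996
Rachford–Rice: g(β) = Σ zᵢ(Kᵢ−1)/(1+β(Kᵢ−1)) = 0.
Check two-phase: ΣzᵢKᵢ = 1.825 > 1 and Σzᵢ/Kᵢ = 1.212 > 1, so g(0) = 0.825 > 0 and g(1) = -0.212 < 0.
Iterate (Newton) starting at β = 0.5:
  β = 0.500: g = 0.2511, g' = -0.807 → β = 0.811
  β = 0.811: g = -0.0052, g' = -0.920 → β = 0.805
Converged at β = 0.805.
Compositions from xᵢ = zᵢ/(1+β(Kᵢ−1)), yᵢ = Kᵢxᵢ:
  1: x = 0.097, y = 0.308
  2: x = 0.203, y = 0.441
  3: x = 0.328, y = 0.128
  4: x = 0.371, y = 0.123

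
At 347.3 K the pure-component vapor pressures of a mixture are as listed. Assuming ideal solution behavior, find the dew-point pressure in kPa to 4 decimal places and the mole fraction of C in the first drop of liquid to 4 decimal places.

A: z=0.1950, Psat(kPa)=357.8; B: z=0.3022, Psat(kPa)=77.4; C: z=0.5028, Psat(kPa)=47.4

Pdew = 66.4144 kPa, x_C = 0.7045

At the dew point ψ → 1, so Σzᵢ/Kᵢ = 1 with Kᵢ = Pᵢˢᵃᵗ/P ⇒ 1/P = Σzᵢ/Pᵢˢᵃᵗ.
1/P = 0.1950/357.8 + 0.3022/77.4 + 0.5028/47.4 = 0.0150570 ⇒ P = 66.4144 kPa
xᵢ = zᵢP/Pᵢˢᵃᵗ ⇒ x_C = 0.5028·66.4144/47.4 = 0.7045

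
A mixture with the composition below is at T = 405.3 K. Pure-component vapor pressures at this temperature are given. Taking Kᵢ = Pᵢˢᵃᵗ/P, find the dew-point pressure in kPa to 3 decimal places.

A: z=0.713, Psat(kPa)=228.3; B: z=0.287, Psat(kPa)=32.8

Pdew = 84.224 kPa

At the dew point ψ → 1, so Σzᵢ/Kᵢ = 1 with Kᵢ = Pᵢˢᵃᵗ/P ⇒ 1/P = Σzᵢ/Pᵢˢᵃᵗ.
1/P = 0.713/228.3 + 0.287/32.8 = 0.011873 ⇒ P = 84.224 kPa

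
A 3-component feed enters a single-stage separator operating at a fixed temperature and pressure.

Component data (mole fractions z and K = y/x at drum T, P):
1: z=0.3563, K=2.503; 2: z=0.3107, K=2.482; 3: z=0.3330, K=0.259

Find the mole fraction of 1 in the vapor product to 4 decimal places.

y_1 = 0.4420

Newton iteration, ψ⁰ = 0.43:
  ψ = 0.4300: g = 0.24438, g' = -0.9454 → ψ = 0.6885
  ψ = 0.6885: g = -0.01268, g' = -1.1237 → ψ = 0.6772
  ψ = 0.6772: g = -0.00011, g' = -1.1044 → ψ = 0.6771
Converged at ψ = 0.6771.
Compositions from xᵢ = zᵢ/(1+ψ(Kᵢ−1)), yᵢ = Kᵢxᵢ:
  1: x = 0.1766, y = 0.4420
  2: x = 0.1551, y = 0.3849
  3: x = 0.6683, y = 0.1731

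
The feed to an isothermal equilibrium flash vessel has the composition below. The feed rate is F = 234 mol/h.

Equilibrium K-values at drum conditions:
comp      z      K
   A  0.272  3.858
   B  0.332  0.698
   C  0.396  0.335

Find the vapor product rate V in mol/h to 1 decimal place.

V = 65.2 mol/h

Iterate (Newton) starting at ψ = 0.5:
  ψ = 0.500: g = -0.1926, g' = -0.812 → ψ = 0.263
  ψ = 0.263: g = 0.0160, g' = -1.018 → ψ = 0.278
  ψ = 0.278: g = 0.0002, g' = -0.989 → ψ = 0.279
Converged at ψ = 0.279.
Then V = ψ·F = 0.2787·234 = 65.2 mol/h and L = F − V = 168.8 mol/h.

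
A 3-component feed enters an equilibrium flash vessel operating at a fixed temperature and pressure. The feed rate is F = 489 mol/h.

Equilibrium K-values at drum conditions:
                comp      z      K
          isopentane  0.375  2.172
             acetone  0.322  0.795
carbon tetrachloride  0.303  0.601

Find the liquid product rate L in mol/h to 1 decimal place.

L = 152.9 mol/h

Rachford–Rice: g(ψ) = Σ zᵢ(Kᵢ−1)/(1+ψ(Kᵢ−1)) = 0.
g(0) = ΣzᵢKᵢ − 1 = 0.253 and g(1) = 1 − Σzᵢ/Kᵢ = -0.082, so a root lies in (0, 1).
Newton–Raphson from ψ = 0.32:
  ψ = 0.320: g = 0.1104, g' = -0.351 → ψ = 0.634
  ψ = 0.634: g = 0.0144, g' = -0.274 → ψ = 0.687
Converged at ψ = 0.687.
Then V = ψ·F = 0.6873·489 = 336.1 mol/h and L = F − V = 152.9 mol/h.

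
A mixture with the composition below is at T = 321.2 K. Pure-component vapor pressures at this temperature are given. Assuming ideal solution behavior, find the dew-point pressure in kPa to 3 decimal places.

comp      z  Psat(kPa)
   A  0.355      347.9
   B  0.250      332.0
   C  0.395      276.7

Pdew = 312.406 kPa

At the dew point ψ → 1, so Σzᵢ/Kᵢ = 1 with Kᵢ = Pᵢˢᵃᵗ/P ⇒ 1/P = Σzᵢ/Pᵢˢᵃᵗ.
1/P = 0.355/347.9 + 0.250/332.0 + 0.395/276.7 = 0.003201 ⇒ P = 312.406 kPa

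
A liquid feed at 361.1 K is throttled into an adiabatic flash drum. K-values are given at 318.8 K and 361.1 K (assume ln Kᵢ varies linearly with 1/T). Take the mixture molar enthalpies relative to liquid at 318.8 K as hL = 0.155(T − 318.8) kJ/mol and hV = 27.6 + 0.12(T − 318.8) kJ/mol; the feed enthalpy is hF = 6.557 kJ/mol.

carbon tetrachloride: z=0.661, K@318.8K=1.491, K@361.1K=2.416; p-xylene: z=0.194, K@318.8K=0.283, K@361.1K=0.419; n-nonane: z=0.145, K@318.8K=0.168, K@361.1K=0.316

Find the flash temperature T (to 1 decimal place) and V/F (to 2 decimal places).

Adiabatic flash: solve Rachford–Rice at each trial T, then check hF = ψ·hV(T) + (1−ψ)·hL(T).
  T = 318.8 K: K = (1.491, 0.283, 0.168), RR gives ψ = 0.172, H_out = 4.735 kJ/mol
  T = 361.1 K: K = (2.416, 0.419, 0.316), RR gives ψ = 0.811, H_out = 27.733 kJ/mol
  T = 340.0 K: K = (1.928, 0.349, 0.235), RR gives ψ = 0.575, H_out = 18.728 kJ/mol
  T = 329.4 K: K = (1.702, 0.315, 0.200), RR gives ψ = 0.415, H_out = 12.952 kJ/mol
  T = 324.1 K: K = (1.595, 0.299, 0.183), RR gives ψ = 0.309, H_out = 9.305 kJ/mol
  T = 321.5 K: K = (1.543, 0.291, 0.176), RR gives ψ = 0.247, H_out = 7.209 kJ/mol
  T = 320.1 K: K = (1.516, 0.287, 0.172), RR gives ψ = 0.209, H_out = 5.969 kJ/mol
Linear interpolation between T = 320.1 (H_out = 5.969) and T = 321.5 (H_out = 7.209) on hF = 6.557 gives T ≈ 320.8 K, at which ψ = 0.23.

T = 320.8 K, V/F = 0.23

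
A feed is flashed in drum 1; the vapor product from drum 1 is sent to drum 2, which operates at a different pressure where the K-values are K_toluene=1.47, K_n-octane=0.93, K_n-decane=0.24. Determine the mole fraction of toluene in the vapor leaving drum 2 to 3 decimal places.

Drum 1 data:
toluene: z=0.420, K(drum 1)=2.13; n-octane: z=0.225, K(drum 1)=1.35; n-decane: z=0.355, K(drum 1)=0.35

y_toluene (drum 2) = 0.693

Drum 1:
Iterate (Newton) starting at ψ₁ = 0.67:
  ψ₁ = 0.670: g = -0.0749, g' = -0.662 → ψ₁ = 0.557
  ψ₁ = 0.557: g = -0.0045, g' = -0.590 → ψ₁ = 0.549
Converged at ψ₁ = 0.549.
Drum-1 compositions:
  toluene: x = 0.259, y = 0.552
  n-octane: x = 0.189, y = 0.255
  n-decane: x = 0.552, y = 0.193
Drum-2 feed = drum-1 vapor: z₂ = (0.5520, 0.2548, 0.1932).
Drum 2:
Let ψ₂ = V/F and solve Σ zᵢ(Kᵢ−1)/(1+ψ₂(Kᵢ−1)) = 0.
Feasibility: ΣzᵢKᵢ = 1.095, Σzᵢ/Kᵢ = 1.455 — both > 1, two phases present.
Iterate (Newton) starting at ψ₂ = 0.5:
  ψ₂ = 0.500: g = -0.0453, g' = -0.372 → ψ₂ = 0.378
  ψ₂ = 0.378: g = -0.0041, g' = -0.309 → ψ₂ = 0.365
Converged at ψ₂ = 0.365.
  toluene: x = 0.471, y = 0.693
  n-octane: x = 0.261, y = 0.243
  n-decane: x = 0.267, y = 0.064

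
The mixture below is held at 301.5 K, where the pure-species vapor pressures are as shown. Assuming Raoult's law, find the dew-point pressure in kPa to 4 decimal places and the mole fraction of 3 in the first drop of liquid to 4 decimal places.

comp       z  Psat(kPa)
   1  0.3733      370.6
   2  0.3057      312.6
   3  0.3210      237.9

At the dew point ψ → 1, so Σzᵢ/Kᵢ = 1 with Kᵢ = Pᵢˢᵃᵗ/P ⇒ 1/P = Σzᵢ/Pᵢˢᵃᵗ.
1/P = 0.3733/370.6 + 0.3057/312.6 + 0.3210/237.9 = 0.0033345 ⇒ P = 299.8933 kPa
xᵢ = zᵢP/Pᵢˢᵃᵗ ⇒ x_3 = 0.3210·299.8933/237.9 = 0.4046

Pdew = 299.8933 kPa, x_3 = 0.4046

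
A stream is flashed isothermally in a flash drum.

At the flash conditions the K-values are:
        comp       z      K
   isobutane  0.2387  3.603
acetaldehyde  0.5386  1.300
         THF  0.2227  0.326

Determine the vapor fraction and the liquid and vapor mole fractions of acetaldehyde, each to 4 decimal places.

ψ = 0.8090, x_acetaldehyde = 0.4334, y_acetaldehyde = 0.5634

Material balance + equilibrium reduce to Σ zᵢ(Kᵢ−1)/(1+ψ(Kᵢ−1)) = 0.
Check two-phase: ΣzᵢKᵢ = 1.6328 > 1 and Σzᵢ/Kᵢ = 1.1637 > 1, so g(0) = 0.6328 > 0 and g(1) = -0.1637 < 0.
Newton iteration, ψ⁰ = 0.5:
  ψ = 0.5000: g = 0.18408, g' = -0.5721 → ψ = 0.8217
  ψ = 0.8217: g = -0.00887, g' = -0.7036 → ψ = 0.8091
  ψ = 0.8091: g = -0.00010, g' = -0.6885 → ψ = 0.8090
Converged at ψ = 0.8090.
Compositions from xᵢ = zᵢ/(1+ψ(Kᵢ−1)), yᵢ = Kᵢxᵢ:
  isobutane: x = 0.0769, y = 0.2769
  acetaldehyde: x = 0.4334, y = 0.5634
  THF: x = 0.4897, y = 0.1597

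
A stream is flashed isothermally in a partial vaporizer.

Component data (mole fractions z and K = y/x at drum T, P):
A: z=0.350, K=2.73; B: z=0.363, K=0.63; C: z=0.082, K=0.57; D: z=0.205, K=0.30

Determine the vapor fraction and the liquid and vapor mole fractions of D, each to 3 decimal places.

Newton–Raphson from ψ = 0.48:
  ψ = 0.480: g = -0.0931, g' = -0.638 → ψ = 0.334
  ψ = 0.334: g = 0.0019, g' = -0.677 → ψ = 0.337
Converged at ψ = 0.337.
Compositions from xᵢ = zᵢ/(1+ψ(Kᵢ−1)), yᵢ = Kᵢxᵢ:
  A: x = 0.221, y = 0.604
  B: x = 0.415, y = 0.261
  C: x = 0.096, y = 0.055
  D: x = 0.268, y = 0.080

ψ = 0.337, x_D = 0.268, y_D = 0.080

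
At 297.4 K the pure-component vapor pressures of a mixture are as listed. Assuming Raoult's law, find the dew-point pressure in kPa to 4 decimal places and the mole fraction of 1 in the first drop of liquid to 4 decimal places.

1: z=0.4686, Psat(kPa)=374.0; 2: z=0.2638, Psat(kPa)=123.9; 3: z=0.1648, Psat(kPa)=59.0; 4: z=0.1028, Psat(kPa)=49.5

At the dew point ψ → 1, so Σzᵢ/Kᵢ = 1 with Kᵢ = Pᵢˢᵃᵗ/P ⇒ 1/P = Σzᵢ/Pᵢˢᵃᵗ.
1/P = 0.4686/374.0 + 0.2638/123.9 + 0.1648/59.0 + 0.1028/49.5 = 0.0082521 ⇒ P = 121.1818 kPa
xᵢ = zᵢP/Pᵢˢᵃᵗ ⇒ x_1 = 0.4686·121.1818/374.0 = 0.1518

Pdew = 121.1818 kPa, x_1 = 0.1518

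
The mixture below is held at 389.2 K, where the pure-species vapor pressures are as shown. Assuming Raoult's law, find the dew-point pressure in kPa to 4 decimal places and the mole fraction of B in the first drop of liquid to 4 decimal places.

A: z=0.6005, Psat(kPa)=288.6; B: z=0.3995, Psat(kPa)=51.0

Pdew = 100.8668 kPa, x_B = 0.7901

At the dew point ψ → 1, so Σzᵢ/Kᵢ = 1 with Kᵢ = Pᵢˢᵃᵗ/P ⇒ 1/P = Σzᵢ/Pᵢˢᵃᵗ.
1/P = 0.6005/288.6 + 0.3995/51.0 = 0.0099141 ⇒ P = 100.8668 kPa
xᵢ = zᵢP/Pᵢˢᵃᵗ ⇒ x_B = 0.3995·100.8668/51.0 = 0.7901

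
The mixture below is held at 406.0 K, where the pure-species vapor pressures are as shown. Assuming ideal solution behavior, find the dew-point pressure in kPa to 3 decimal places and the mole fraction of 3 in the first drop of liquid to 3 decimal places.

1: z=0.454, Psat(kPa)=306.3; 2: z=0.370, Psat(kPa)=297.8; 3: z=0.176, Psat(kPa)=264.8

Pdew = 295.046 kPa, x_3 = 0.196

At the dew point ψ → 1, so Σzᵢ/Kᵢ = 1 with Kᵢ = Pᵢˢᵃᵗ/P ⇒ 1/P = Σzᵢ/Pᵢˢᵃᵗ.
1/P = 0.454/306.3 + 0.370/297.8 + 0.176/264.8 = 0.003389 ⇒ P = 295.046 kPa
xᵢ = zᵢP/Pᵢˢᵃᵗ ⇒ x_3 = 0.176·295.046/264.8 = 0.196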